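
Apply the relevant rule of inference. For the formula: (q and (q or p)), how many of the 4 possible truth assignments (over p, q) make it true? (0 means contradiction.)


Check all 4 assignments:
p=0, q=0: 0
p=0, q=1: 1
p=1, q=0: 0
p=1, q=1: 1
Count of True = 2

2


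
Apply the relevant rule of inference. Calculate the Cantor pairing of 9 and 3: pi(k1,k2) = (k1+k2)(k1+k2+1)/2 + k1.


k1 + k2 = 12
(k1+k2)(k1+k2+1)/2 = 12 * 13 / 2 = 78
pi = 78 + 9 = 87

87


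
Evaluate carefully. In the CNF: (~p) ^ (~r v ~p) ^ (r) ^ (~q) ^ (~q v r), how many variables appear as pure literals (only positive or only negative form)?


Check each variable for pure literal status:
p: pure negative
q: pure negative
r: mixed (not pure)
Pure literal count = 2

2


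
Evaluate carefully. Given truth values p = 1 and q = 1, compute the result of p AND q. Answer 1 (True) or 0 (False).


p = 1, q = 1
Operation: p AND q
Evaluate: 1 AND 1 = 1

1


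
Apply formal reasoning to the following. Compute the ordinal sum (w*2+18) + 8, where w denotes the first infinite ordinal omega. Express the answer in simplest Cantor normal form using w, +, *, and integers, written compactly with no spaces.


Compute (w*2+18) + 8.
Ordinal + is associative but NOT commutative; for finite n>0, n + w = w but w + n stays w+n.
By associativity: (w*2+18) + 8 = w*2 + (18+8) = w*2+26.
Result = w*2+26

w*2+26


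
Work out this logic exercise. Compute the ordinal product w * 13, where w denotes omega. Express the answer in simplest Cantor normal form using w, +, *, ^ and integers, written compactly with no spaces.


Compute w * 13.
Ordinal * is associative and left-distributive over +, but NOT commutative; for finite n>1, n*w = w but w*n stays w*n.
w * 13 means 13 copies of w concatenated: w*13.
Result = w*13

w*13


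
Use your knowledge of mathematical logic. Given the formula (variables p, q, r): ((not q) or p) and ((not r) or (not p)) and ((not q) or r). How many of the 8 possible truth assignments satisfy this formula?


Evaluate all 8 assignments for p, q, r:
p=0, q=0, r=0: 1
p=0, q=0, r=1: 1
p=0, q=1, r=0: 0
p=0, q=1, r=1: 0
p=1, q=0, r=0: 1
p=1, q=0, r=1: 0
p=1, q=1, r=0: 0
p=1, q=1, r=1: 0
Satisfying count = 3

3


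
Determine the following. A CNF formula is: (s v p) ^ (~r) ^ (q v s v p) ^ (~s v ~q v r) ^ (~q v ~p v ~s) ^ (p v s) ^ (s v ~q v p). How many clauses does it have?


A CNF formula is a conjunction of clauses.
Clauses are separated by ^.
Counting the conjuncts: 7 clauses.

7


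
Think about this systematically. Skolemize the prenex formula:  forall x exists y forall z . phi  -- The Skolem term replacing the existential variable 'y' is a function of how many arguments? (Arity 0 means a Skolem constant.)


Quantifier prefix: forall x exists y forall z
'y' is existentially quantified at position 2.
Universal variables preceding it: x
Skolem function arity = 1

1


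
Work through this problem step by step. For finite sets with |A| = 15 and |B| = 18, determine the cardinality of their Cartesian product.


The Cartesian product A x B contains all ordered pairs (a, b).
|A x B| = |A| * |B| = 15 * 18 = 270

270


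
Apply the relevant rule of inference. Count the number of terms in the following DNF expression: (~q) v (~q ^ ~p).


A DNF formula is a disjunction of terms (conjunctions).
Terms are separated by v.
Counting the disjuncts: 2 terms.

2


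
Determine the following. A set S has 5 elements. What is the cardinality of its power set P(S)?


The power set of a set with n elements has 2^n elements.
|P(S)| = 2^5 = 32

32


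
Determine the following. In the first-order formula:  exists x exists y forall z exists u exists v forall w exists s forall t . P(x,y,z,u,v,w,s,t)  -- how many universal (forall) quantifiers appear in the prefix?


Quantifier prefix: exists x exists y forall z exists u exists v forall w exists s forall t
Mark each quantifier type:
  E E U E E U E U
Universal count = 3, Existential count = 5
Asked for universal (forall) quantifiers: 3

3


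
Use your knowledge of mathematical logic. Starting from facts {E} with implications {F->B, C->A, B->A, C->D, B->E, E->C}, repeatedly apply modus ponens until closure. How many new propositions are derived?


Initial facts: {E}
Apply modus ponens to closure:
  E and E->C  =>  C
  C and C->A  =>  A
  C and C->D  =>  D
Final known: {A, C, D, E}
New propositions: {A, C, D}
Count = 3

3


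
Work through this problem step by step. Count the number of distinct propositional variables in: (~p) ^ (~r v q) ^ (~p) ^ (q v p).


Identify each variable that appears in the formula.
Variables found: p, q, r
Count = 3

3


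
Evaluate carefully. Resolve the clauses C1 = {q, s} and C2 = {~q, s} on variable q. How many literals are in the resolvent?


Remove q from C1 and ~q from C2.
C1 remainder: {s}
C2 remainder: {s}
Union (resolvent): {s}
Resolvent has 1 literal(s).

1


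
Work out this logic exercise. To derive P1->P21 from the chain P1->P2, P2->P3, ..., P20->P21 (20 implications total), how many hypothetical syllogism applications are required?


With 20 implications in a chain connecting 21 propositions:
P1->P2, P2->P3, ..., P20->P21
Steps needed = (number of implications) - 1 = 20 - 1 = 19

19


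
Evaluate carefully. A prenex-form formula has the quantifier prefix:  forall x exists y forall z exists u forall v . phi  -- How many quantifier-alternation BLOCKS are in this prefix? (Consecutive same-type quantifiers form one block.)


Quantifier-type sequence: A E A E A  (A=forall, E=exists)
Group into maximal same-type runs:
  Ax1 | Ex1 | Ax1 | Ex1 | Ax1
Number of blocks = 5

5


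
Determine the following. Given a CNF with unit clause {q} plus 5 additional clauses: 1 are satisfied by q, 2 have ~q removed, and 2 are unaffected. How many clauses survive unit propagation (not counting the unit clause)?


Satisfied (removed): 1
Shortened (remain): 2
Unchanged (remain): 2
Remaining = 2 + 2 = 4

4


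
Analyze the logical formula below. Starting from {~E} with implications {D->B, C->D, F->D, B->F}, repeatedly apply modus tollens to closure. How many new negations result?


Initial negated facts: {~E}
Apply modus tollens to closure:
  (no implication fires)
Final negated: {~E}
New negations: {(none)}
Count = 0

0


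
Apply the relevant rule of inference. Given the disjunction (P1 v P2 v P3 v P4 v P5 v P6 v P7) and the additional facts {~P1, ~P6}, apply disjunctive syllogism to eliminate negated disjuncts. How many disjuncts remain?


Original disjuncts (7): P1, P2, P3, P4, P5, P6, P7
Negated (eliminate): ~P1, ~P6
Remaining disjuncts: P2, P3, P4, P5, P7
Count = 7 - 2 = 5

5


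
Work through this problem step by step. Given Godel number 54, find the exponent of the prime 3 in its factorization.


Factorize 54 by dividing by 3 repeatedly.
Division steps: 3 divides 54 exactly 3 time(s).
Exponent of 3 = 3

3


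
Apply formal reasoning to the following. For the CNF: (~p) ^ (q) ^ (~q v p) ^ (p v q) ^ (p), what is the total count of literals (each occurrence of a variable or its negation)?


Counting literals in each clause:
Clause 1: 1 literal(s)
Clause 2: 1 literal(s)
Clause 3: 2 literal(s)
Clause 4: 2 literal(s)
Clause 5: 1 literal(s)
Total = 7

7


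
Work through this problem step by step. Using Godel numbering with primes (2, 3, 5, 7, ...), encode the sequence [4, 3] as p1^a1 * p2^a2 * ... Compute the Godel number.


Encode each element as an exponent of the corresponding prime:
  2^4 = 16
  3^3 = 27
Product = 16 * 27 = 432

432


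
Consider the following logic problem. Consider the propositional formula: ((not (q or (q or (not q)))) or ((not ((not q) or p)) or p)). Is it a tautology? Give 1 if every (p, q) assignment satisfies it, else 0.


Check all 4 assignments:
p=0, q=0: 0
p=0, q=1: 1
p=1, q=0: 1
p=1, q=1: 1
Satisfying count = 3/4.
Tautology iff count = 4: no.

0


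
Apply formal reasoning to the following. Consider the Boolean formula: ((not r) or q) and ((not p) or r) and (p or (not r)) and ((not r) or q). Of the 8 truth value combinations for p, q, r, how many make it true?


Evaluate all 8 assignments for p, q, r:
p=0, q=0, r=0: 1
p=0, q=0, r=1: 0
p=0, q=1, r=0: 1
p=0, q=1, r=1: 0
p=1, q=0, r=0: 0
p=1, q=0, r=1: 0
p=1, q=1, r=0: 0
p=1, q=1, r=1: 1
Satisfying count = 3

3


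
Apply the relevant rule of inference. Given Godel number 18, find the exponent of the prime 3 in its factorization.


Factorize 18 by dividing by 3 repeatedly.
Division steps: 3 divides 18 exactly 2 time(s).
Exponent of 3 = 2

2


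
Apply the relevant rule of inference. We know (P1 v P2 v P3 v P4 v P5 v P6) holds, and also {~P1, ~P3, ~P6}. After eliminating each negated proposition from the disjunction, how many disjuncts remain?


Original disjuncts (6): P1, P2, P3, P4, P5, P6
Negated (eliminate): ~P1, ~P3, ~P6
Remaining disjuncts: P2, P4, P5
Count = 6 - 3 = 3

3


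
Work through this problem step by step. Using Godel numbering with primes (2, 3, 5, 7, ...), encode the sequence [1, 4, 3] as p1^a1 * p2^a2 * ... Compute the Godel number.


Encode each element as an exponent of the corresponding prime:
  2^1 = 2
  3^4 = 81
  5^3 = 125
Product = 2 * 81 * 125 = 20250

20250


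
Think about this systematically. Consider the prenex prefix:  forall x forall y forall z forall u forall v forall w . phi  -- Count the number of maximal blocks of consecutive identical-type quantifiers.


Quantifier-type sequence: A A A A A A  (A=forall, E=exists)
Group into maximal same-type runs:
  Ax6
Number of blocks = 1

1


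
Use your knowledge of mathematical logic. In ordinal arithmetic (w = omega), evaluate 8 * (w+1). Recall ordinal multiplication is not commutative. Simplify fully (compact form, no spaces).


Compute 8 * (w+1).
Ordinal * is associative and left-distributive over +, but NOT commutative; for finite n>1, n*w = w but w*n stays w*n.
By left-distributivity: 8 * (w+1) = 8*w + 8*1 = w + 8 = w+8.
Result = w+8

w+8


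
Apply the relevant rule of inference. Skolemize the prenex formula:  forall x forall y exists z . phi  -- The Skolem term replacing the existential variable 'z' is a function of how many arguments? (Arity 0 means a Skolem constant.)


Quantifier prefix: forall x forall y exists z
'z' is existentially quantified at position 3.
Universal variables preceding it: x, y
Skolem function arity = 2

2


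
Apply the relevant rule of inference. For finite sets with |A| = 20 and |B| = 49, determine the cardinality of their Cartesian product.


The Cartesian product A x B contains all ordered pairs (a, b).
|A x B| = |A| * |B| = 20 * 49 = 980

980


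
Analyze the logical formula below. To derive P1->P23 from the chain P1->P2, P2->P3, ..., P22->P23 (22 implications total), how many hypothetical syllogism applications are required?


With 22 implications in a chain connecting 23 propositions:
P1->P2, P2->P3, ..., P22->P23
Steps needed = (number of implications) - 1 = 22 - 1 = 21

21


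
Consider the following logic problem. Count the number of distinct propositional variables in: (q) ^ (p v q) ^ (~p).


Identify each variable that appears in the formula.
Variables found: p, q
Count = 2

2


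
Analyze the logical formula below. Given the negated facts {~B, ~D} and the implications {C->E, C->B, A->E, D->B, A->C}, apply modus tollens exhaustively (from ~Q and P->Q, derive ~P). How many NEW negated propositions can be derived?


Initial negated facts: {~B, ~D}
Apply modus tollens to closure:
  ~B and C->B  =>  ~C
  ~C and A->C  =>  ~A
Final negated: {~A, ~B, ~C, ~D}
New negations: {~A, ~C}
Count = 2

2


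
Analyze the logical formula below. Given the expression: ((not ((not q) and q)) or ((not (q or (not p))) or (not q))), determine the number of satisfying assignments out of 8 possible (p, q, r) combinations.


Check all 8 assignments:
p=0, q=0, r=0: 1
p=0, q=0, r=1: 1
p=0, q=1, r=0: 1
p=0, q=1, r=1: 1
p=1, q=0, r=0: 1
p=1, q=0, r=1: 1
p=1, q=1, r=0: 1
p=1, q=1, r=1: 1
Count of True = 8

8


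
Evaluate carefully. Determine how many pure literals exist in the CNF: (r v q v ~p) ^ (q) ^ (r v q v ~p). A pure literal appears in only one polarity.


Check each variable for pure literal status:
p: pure negative
q: pure positive
r: pure positive
Pure literal count = 3

3


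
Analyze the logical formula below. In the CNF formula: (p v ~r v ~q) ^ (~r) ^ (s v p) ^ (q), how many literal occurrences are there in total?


Counting literals in each clause:
Clause 1: 3 literal(s)
Clause 2: 1 literal(s)
Clause 3: 2 literal(s)
Clause 4: 1 literal(s)
Total = 7

7


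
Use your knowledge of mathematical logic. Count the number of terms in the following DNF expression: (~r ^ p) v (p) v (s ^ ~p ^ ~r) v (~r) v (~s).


A DNF formula is a disjunction of terms (conjunctions).
Terms are separated by v.
Counting the disjuncts: 5 terms.

5


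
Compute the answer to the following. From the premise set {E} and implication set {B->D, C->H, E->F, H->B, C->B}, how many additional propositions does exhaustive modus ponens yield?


Initial facts: {E}
Apply modus ponens to closure:
  E and E->F  =>  F
Final known: {E, F}
New propositions: {F}
Count = 1

1


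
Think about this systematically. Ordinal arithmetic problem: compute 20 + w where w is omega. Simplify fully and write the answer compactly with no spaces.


Compute 20 + w.
Ordinal + is associative but NOT commutative; for finite n>0, n + w = w but w + n stays w+n.
Any finite left addend is absorbed by w on the right: 20 + w = w.
Result = w

w


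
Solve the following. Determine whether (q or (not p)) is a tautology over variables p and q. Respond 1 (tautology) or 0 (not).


Check all 4 assignments:
p=0, q=0: 1
p=0, q=1: 1
p=1, q=0: 0
p=1, q=1: 1
Satisfying count = 3/4.
Tautology iff count = 4: no.

0


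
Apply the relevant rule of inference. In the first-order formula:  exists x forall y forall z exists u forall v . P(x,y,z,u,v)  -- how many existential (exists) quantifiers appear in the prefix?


Quantifier prefix: exists x forall y forall z exists u forall v
Mark each quantifier type:
  E U U E U
Universal count = 3, Existential count = 2
Asked for existential (exists) quantifiers: 2

2


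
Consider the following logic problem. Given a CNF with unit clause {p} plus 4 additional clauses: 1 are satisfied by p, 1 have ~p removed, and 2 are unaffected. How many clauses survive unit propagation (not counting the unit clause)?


Satisfied (removed): 1
Shortened (remain): 1
Unchanged (remain): 2
Remaining = 1 + 2 = 3

3


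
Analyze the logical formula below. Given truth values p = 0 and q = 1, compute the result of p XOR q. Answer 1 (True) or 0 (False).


p = 0, q = 1
Operation: p XOR q
Evaluate: 0 XOR 1 = 1

1


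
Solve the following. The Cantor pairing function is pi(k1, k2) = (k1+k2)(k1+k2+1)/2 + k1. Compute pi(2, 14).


k1 + k2 = 16
(k1+k2)(k1+k2+1)/2 = 16 * 17 / 2 = 136
pi = 136 + 2 = 138

138


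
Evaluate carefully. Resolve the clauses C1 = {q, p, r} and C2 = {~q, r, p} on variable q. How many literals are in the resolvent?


Remove q from C1 and ~q from C2.
C1 remainder: {p, r}
C2 remainder: {r, p}
Union (resolvent): {p, r}
Resolvent has 2 literal(s).

2


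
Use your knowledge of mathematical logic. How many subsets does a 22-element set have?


The power set of a set with n elements has 2^n elements.
|P(S)| = 2^22 = 4194304

4194304


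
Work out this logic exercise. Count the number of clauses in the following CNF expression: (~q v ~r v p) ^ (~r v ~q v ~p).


A CNF formula is a conjunction of clauses.
Clauses are separated by ^.
Counting the conjuncts: 2 clauses.

2


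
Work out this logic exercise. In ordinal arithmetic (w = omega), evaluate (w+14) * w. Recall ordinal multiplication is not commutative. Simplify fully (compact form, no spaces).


Compute (w+14) * w.
Ordinal * is associative and left-distributive over +, but NOT commutative; for finite n>1, n*w = w but w*n stays w*n.
(w+14) * w = sup{(w+14)*k : k<w} = sup{w*k+14} = w^2 (the +14 tail is absorbed in the limit).
Result = w^2

w^2


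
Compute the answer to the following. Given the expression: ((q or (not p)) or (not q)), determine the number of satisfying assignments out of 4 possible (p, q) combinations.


Check all 4 assignments:
p=0, q=0: 1
p=0, q=1: 1
p=1, q=0: 1
p=1, q=1: 1
Count of True = 4

4


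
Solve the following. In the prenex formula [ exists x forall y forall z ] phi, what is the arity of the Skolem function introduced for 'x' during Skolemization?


Quantifier prefix: exists x forall y forall z
'x' is existentially quantified at position 1.
No universal quantifiers precede it.
Skolem function arity = 0 (a Skolem constant)

0


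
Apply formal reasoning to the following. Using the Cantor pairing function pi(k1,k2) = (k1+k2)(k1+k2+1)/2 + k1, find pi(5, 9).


k1 + k2 = 14
(k1+k2)(k1+k2+1)/2 = 14 * 15 / 2 = 105
pi = 105 + 5 = 110

110


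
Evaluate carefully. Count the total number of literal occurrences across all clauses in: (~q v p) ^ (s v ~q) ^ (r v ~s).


Counting literals in each clause:
Clause 1: 2 literal(s)
Clause 2: 2 literal(s)
Clause 3: 2 literal(s)
Total = 6

6


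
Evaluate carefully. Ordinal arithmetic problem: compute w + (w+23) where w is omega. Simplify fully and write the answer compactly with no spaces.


Compute w + (w+23).
Ordinal + is associative but NOT commutative; for finite n>0, n + w = w but w + n stays w+n.
w + (w+23) = (w+w) + 23 = w*2+23.
Result = w*2+23

w*2+23


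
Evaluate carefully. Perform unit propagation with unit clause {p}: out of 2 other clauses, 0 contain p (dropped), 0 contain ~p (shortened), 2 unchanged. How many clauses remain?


Satisfied (removed): 0
Shortened (remain): 0
Unchanged (remain): 2
Remaining = 0 + 2 = 2

2


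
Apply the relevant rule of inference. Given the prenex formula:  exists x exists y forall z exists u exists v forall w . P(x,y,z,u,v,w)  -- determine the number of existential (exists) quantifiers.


Quantifier prefix: exists x exists y forall z exists u exists v forall w
Mark each quantifier type:
  E E U E E U
Universal count = 2, Existential count = 4
Asked for existential (exists) quantifiers: 4

4


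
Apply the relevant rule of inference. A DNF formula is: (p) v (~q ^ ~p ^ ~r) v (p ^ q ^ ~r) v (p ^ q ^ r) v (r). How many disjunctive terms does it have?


A DNF formula is a disjunction of terms (conjunctions).
Terms are separated by v.
Counting the disjuncts: 5 terms.

5


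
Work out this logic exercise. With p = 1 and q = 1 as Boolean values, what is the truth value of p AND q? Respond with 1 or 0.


p = 1, q = 1
Operation: p AND q
Evaluate: 1 AND 1 = 1

1


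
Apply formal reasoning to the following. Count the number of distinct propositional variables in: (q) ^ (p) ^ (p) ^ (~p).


Identify each variable that appears in the formula.
Variables found: p, q
Count = 2

2


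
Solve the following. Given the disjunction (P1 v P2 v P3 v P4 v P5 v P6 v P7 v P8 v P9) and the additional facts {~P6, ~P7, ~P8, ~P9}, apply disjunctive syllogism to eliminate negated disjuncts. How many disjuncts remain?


Original disjuncts (9): P1, P2, P3, P4, P5, P6, P7, P8, P9
Negated (eliminate): ~P6, ~P7, ~P8, ~P9
Remaining disjuncts: P1, P2, P3, P4, P5
Count = 9 - 4 = 5

5


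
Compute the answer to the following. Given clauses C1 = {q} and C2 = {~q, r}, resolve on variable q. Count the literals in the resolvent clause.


Remove q from C1 and ~q from C2.
C1 remainder: {}
C2 remainder: {r}
Union (resolvent): {r}
Resolvent has 1 literal(s).

1


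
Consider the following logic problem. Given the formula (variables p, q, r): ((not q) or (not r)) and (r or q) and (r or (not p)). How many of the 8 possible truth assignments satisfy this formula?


Evaluate all 8 assignments for p, q, r:
p=0, q=0, r=0: 0
p=0, q=0, r=1: 1
p=0, q=1, r=0: 1
p=0, q=1, r=1: 0
p=1, q=0, r=0: 0
p=1, q=0, r=1: 1
p=1, q=1, r=0: 0
p=1, q=1, r=1: 0
Satisfying count = 3

3


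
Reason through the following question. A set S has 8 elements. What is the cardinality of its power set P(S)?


The power set of a set with n elements has 2^n elements.
|P(S)| = 2^8 = 256

256


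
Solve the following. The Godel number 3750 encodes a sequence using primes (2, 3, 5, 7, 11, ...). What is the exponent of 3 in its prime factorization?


Factorize 3750 by dividing by 3 repeatedly.
Division steps: 3 divides 3750 exactly 1 time(s).
Exponent of 3 = 1

1


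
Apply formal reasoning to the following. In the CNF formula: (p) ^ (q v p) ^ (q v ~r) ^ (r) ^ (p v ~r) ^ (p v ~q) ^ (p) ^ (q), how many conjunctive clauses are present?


A CNF formula is a conjunction of clauses.
Clauses are separated by ^.
Counting the conjuncts: 8 clauses.

8


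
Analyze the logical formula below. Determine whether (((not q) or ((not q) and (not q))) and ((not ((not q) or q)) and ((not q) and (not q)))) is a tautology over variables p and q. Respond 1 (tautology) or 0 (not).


Check all 4 assignments:
p=0, q=0: 0
p=0, q=1: 0
p=1, q=0: 0
p=1, q=1: 0
Satisfying count = 0/4.
Tautology iff count = 4: no.

0


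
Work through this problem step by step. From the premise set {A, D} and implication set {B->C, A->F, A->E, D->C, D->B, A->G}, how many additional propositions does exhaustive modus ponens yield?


Initial facts: {A, D}
Apply modus ponens to closure:
  A and A->F  =>  F
  A and A->E  =>  E
  D and D->C  =>  C
  D and D->B  =>  B
  A and A->G  =>  G
Final known: {A, B, C, D, E, F, G}
New propositions: {B, C, E, F, G}
Count = 5

5


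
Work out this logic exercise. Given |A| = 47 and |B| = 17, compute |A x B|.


The Cartesian product A x B contains all ordered pairs (a, b).
|A x B| = |A| * |B| = 47 * 17 = 799

799


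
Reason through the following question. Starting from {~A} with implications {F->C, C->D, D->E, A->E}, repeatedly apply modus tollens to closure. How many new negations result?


Initial negated facts: {~A}
Apply modus tollens to closure:
  (no implication fires)
Final negated: {~A}
New negations: {(none)}
Count = 0

0


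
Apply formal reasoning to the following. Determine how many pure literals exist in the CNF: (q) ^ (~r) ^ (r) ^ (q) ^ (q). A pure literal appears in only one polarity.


Check each variable for pure literal status:
p: absent (not pure)
q: pure positive
r: mixed (not pure)
Pure literal count = 1

1


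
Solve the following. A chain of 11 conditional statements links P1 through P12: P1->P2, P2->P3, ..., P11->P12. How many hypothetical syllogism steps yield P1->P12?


With 11 implications in a chain connecting 12 propositions:
P1->P2, P2->P3, ..., P11->P12
Steps needed = (number of implications) - 1 = 11 - 1 = 10

10


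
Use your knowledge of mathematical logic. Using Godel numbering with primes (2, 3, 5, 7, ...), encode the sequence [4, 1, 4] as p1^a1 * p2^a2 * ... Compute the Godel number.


Encode each element as an exponent of the corresponding prime:
  2^4 = 16
  3^1 = 3
  5^4 = 625
Product = 16 * 3 * 625 = 30000

30000


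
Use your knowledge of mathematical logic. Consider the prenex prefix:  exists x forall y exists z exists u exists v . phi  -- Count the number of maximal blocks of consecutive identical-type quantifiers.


Quantifier-type sequence: E A E E E  (A=forall, E=exists)
Group into maximal same-type runs:
  Ex1 | Ax1 | Ex3
Number of blocks = 3

3


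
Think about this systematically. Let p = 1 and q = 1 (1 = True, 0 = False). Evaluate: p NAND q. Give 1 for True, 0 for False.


p = 1, q = 1
Operation: p NAND q
Evaluate: 1 NAND 1 = 0

0


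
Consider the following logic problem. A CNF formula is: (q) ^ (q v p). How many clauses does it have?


A CNF formula is a conjunction of clauses.
Clauses are separated by ^.
Counting the conjuncts: 2 clauses.

2


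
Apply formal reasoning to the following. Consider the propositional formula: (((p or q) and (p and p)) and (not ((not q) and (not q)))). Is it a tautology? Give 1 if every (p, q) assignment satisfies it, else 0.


Check all 4 assignments:
p=0, q=0: 0
p=0, q=1: 0
p=1, q=0: 0
p=1, q=1: 1
Satisfying count = 1/4.
Tautology iff count = 4: no.

0


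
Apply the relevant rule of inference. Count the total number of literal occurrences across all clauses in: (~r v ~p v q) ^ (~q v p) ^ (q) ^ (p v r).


Counting literals in each clause:
Clause 1: 3 literal(s)
Clause 2: 2 literal(s)
Clause 3: 1 literal(s)
Clause 4: 2 literal(s)
Total = 8

8


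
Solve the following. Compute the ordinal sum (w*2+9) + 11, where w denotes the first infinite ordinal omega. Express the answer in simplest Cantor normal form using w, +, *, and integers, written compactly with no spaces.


Compute (w*2+9) + 11.
Ordinal + is associative but NOT commutative; for finite n>0, n + w = w but w + n stays w+n.
By associativity: (w*2+9) + 11 = w*2 + (9+11) = w*2+20.
Result = w*2+20

w*2+20


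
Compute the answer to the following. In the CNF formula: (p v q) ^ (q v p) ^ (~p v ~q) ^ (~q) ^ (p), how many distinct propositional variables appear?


Identify each variable that appears in the formula.
Variables found: p, q
Count = 2

2


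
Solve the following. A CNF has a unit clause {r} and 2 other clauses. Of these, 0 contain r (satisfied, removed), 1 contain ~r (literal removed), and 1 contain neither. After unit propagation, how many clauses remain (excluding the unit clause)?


Satisfied (removed): 0
Shortened (remain): 1
Unchanged (remain): 1
Remaining = 1 + 1 = 2

2


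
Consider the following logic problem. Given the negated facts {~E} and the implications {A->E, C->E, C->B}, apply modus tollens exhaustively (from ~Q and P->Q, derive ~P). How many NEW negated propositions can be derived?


Initial negated facts: {~E}
Apply modus tollens to closure:
  ~E and A->E  =>  ~A
  ~E and C->E  =>  ~C
Final negated: {~A, ~C, ~E}
New negations: {~A, ~C}
Count = 2

2


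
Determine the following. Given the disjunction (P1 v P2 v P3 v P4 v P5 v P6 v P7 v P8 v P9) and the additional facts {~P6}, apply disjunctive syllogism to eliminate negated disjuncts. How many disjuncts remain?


Original disjuncts (9): P1, P2, P3, P4, P5, P6, P7, P8, P9
Negated (eliminate): ~P6
Remaining disjuncts: P1, P2, P3, P4, P5, P7, P8, P9
Count = 9 - 1 = 8

8


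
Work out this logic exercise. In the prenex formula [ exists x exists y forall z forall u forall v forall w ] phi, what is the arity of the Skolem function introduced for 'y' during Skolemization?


Quantifier prefix: exists x exists y forall z forall u forall v forall w
'y' is existentially quantified at position 2.
No universal quantifiers precede it.
Skolem function arity = 0 (a Skolem constant)

0


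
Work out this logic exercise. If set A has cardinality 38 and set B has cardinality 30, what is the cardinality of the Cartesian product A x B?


The Cartesian product A x B contains all ordered pairs (a, b).
|A x B| = |A| * |B| = 38 * 30 = 1140

1140


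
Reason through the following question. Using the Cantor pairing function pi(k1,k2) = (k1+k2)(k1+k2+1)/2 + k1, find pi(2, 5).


k1 + k2 = 7
(k1+k2)(k1+k2+1)/2 = 7 * 8 / 2 = 28
pi = 28 + 2 = 30

30


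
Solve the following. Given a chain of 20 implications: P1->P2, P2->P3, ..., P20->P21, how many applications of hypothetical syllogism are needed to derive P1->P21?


With 20 implications in a chain connecting 21 propositions:
P1->P2, P2->P3, ..., P20->P21
Steps needed = (number of implications) - 1 = 20 - 1 = 19

19


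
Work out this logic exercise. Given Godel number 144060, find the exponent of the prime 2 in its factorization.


Factorize 144060 by dividing by 2 repeatedly.
Division steps: 2 divides 144060 exactly 2 time(s).
Exponent of 2 = 2

2


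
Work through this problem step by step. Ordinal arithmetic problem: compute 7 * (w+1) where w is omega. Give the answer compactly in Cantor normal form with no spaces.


Compute 7 * (w+1).
Ordinal * is associative and left-distributive over +, but NOT commutative; for finite n>1, n*w = w but w*n stays w*n.
By left-distributivity: 7 * (w+1) = 7*w + 7*1 = w + 7 = w+7.
Result = w+7

w+7


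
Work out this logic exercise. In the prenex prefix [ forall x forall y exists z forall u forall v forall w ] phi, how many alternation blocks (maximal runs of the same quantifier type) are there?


Quantifier-type sequence: A A E A A A  (A=forall, E=exists)
Group into maximal same-type runs:
  Ax2 | Ex1 | Ax3
Number of blocks = 3

3


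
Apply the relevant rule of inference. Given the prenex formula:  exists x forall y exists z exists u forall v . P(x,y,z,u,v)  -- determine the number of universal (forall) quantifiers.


Quantifier prefix: exists x forall y exists z exists u forall v
Mark each quantifier type:
  E U E E U
Universal count = 2, Existential count = 3
Asked for universal (forall) quantifiers: 2

2


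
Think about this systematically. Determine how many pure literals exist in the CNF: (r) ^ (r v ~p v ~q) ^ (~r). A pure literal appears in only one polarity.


Check each variable for pure literal status:
p: pure negative
q: pure negative
r: mixed (not pure)
Pure literal count = 2

2


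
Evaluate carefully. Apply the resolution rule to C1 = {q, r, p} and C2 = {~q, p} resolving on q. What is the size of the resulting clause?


Remove q from C1 and ~q from C2.
C1 remainder: {r, p}
C2 remainder: {p}
Union (resolvent): {p, r}
Resolvent has 2 literal(s).

2


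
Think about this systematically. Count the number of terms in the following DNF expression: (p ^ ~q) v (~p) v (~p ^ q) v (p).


A DNF formula is a disjunction of terms (conjunctions).
Terms are separated by v.
Counting the disjuncts: 4 terms.

4


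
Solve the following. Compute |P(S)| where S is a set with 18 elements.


The power set of a set with n elements has 2^n elements.
|P(S)| = 2^18 = 262144

262144


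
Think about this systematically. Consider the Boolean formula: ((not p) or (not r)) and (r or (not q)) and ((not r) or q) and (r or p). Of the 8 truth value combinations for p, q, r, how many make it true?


Evaluate all 8 assignments for p, q, r:
p=0, q=0, r=0: 0
p=0, q=0, r=1: 0
p=0, q=1, r=0: 0
p=0, q=1, r=1: 1
p=1, q=0, r=0: 1
p=1, q=0, r=1: 0
p=1, q=1, r=0: 0
p=1, q=1, r=1: 0
Satisfying count = 2

2


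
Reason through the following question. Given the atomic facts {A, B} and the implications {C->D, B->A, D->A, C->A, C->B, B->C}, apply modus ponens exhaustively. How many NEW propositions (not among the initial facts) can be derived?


Initial facts: {A, B}
Apply modus ponens to closure:
  B and B->C  =>  C
  C and C->D  =>  D
Final known: {A, B, C, D}
New propositions: {C, D}
Count = 2

2


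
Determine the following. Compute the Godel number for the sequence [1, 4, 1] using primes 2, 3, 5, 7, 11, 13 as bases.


Encode each element as an exponent of the corresponding prime:
  2^1 = 2
  3^4 = 81
  5^1 = 5
Product = 2 * 81 * 5 = 810

810


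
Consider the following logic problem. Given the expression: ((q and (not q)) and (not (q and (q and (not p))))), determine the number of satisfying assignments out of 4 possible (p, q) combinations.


Check all 4 assignments:
p=0, q=0: 0
p=0, q=1: 0
p=1, q=0: 0
p=1, q=1: 0
Count of True = 0

0


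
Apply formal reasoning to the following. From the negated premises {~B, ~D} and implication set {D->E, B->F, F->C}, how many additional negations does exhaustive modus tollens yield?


Initial negated facts: {~B, ~D}
Apply modus tollens to closure:
  (no implication fires)
Final negated: {~B, ~D}
New negations: {(none)}
Count = 0

0


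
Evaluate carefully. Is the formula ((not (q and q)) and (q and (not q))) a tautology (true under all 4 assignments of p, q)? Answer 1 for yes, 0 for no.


Check all 4 assignments:
p=0, q=0: 0
p=0, q=1: 0
p=1, q=0: 0
p=1, q=1: 0
Satisfying count = 0/4.
Tautology iff count = 4: no.

0


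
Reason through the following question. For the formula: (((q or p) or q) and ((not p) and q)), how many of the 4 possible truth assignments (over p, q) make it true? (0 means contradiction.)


Check all 4 assignments:
p=0, q=0: 0
p=0, q=1: 1
p=1, q=0: 0
p=1, q=1: 0
Count of True = 1

1


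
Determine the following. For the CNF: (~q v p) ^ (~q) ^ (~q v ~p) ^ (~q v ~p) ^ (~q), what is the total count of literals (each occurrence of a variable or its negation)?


Counting literals in each clause:
Clause 1: 2 literal(s)
Clause 2: 1 literal(s)
Clause 3: 2 literal(s)
Clause 4: 2 literal(s)
Clause 5: 1 literal(s)
Total = 8

8


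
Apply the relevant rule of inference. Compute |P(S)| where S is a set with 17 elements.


The power set of a set with n elements has 2^n elements.
|P(S)| = 2^17 = 131072

131072


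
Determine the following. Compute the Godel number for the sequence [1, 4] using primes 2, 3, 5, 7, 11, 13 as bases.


Encode each element as an exponent of the corresponding prime:
  2^1 = 2
  3^4 = 81
Product = 2 * 81 = 162

162


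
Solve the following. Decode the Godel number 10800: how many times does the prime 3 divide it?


Factorize 10800 by dividing by 3 repeatedly.
Division steps: 3 divides 10800 exactly 3 time(s).
Exponent of 3 = 3

3


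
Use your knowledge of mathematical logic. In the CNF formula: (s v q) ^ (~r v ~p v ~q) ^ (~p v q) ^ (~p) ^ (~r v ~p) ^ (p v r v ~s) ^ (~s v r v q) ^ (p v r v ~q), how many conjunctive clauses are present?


A CNF formula is a conjunction of clauses.
Clauses are separated by ^.
Counting the conjuncts: 8 clauses.

8


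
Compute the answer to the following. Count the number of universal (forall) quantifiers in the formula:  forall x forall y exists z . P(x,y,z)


Quantifier prefix: forall x forall y exists z
Mark each quantifier type:
  U U E
Universal count = 2, Existential count = 1
Asked for universal (forall) quantifiers: 2

2


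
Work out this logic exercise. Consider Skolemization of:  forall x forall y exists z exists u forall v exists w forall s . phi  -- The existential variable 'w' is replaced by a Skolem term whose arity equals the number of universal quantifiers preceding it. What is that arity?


Quantifier prefix: forall x forall y exists z exists u forall v exists w forall s
'w' is existentially quantified at position 6.
Universal variables preceding it: x, y, v
Skolem function arity = 3

3


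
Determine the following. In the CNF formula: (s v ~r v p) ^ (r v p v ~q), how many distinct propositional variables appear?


Identify each variable that appears in the formula.
Variables found: p, q, r, s
Count = 4

4


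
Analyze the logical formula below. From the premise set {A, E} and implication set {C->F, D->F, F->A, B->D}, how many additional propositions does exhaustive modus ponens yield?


Initial facts: {A, E}
Apply modus ponens to closure:
  (no implication fires)
Final known: {A, E}
New propositions: {(none)}
Count = 0

0


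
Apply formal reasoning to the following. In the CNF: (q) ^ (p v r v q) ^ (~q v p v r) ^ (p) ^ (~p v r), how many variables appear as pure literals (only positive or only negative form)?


Check each variable for pure literal status:
p: mixed (not pure)
q: mixed (not pure)
r: pure positive
Pure literal count = 1

1


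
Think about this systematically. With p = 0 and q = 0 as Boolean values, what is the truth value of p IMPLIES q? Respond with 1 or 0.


p = 0, q = 0
Operation: p IMPLIES q
Evaluate: 0 IMPLIES 0 = 1

1


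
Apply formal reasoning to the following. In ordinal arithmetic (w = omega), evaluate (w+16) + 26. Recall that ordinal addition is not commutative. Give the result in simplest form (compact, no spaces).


Compute (w+16) + 26.
Ordinal + is associative but NOT commutative; for finite n>0, n + w = w but w + n stays w+n.
By associativity: (w+16) + 26 = w + (16+26) = w+42.
Result = w+42

w+42


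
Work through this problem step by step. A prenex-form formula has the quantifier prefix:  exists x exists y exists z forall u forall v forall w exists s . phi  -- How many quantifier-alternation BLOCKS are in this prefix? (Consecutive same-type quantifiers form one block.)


Quantifier-type sequence: E E E A A A E  (A=forall, E=exists)
Group into maximal same-type runs:
  Ex3 | Ax3 | Ex1
Number of blocks = 3

3


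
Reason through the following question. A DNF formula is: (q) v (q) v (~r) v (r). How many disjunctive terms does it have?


A DNF formula is a disjunction of terms (conjunctions).
Terms are separated by v.
Counting the disjuncts: 4 terms.

4


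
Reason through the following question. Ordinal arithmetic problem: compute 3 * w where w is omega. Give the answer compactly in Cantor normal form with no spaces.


Compute 3 * w.
Ordinal * is associative and left-distributive over +, but NOT commutative; for finite n>1, n*w = w but w*n stays w*n.
For finite n>0, n * w = sup{n*k : k<w} = w. So 3 * w = w.
Result = w

w


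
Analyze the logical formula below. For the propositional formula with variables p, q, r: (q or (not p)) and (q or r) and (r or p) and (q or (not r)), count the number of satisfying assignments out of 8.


Evaluate all 8 assignments for p, q, r:
p=0, q=0, r=0: 0
p=0, q=0, r=1: 0
p=0, q=1, r=0: 0
p=0, q=1, r=1: 1
p=1, q=0, r=0: 0
p=1, q=0, r=1: 0
p=1, q=1, r=0: 1
p=1, q=1, r=1: 1
Satisfying count = 3

3


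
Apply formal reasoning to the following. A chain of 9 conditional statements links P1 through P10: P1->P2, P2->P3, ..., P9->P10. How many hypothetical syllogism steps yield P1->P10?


With 9 implications in a chain connecting 10 propositions:
P1->P2, P2->P3, ..., P9->P10
Steps needed = (number of implications) - 1 = 9 - 1 = 8

8


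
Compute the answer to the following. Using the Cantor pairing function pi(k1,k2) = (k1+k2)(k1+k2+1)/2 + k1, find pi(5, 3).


k1 + k2 = 8
(k1+k2)(k1+k2+1)/2 = 8 * 9 / 2 = 36
pi = 36 + 5 = 41

41


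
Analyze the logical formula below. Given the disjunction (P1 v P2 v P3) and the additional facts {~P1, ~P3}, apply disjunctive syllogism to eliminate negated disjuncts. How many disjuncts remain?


Original disjuncts (3): P1, P2, P3
Negated (eliminate): ~P1, ~P3
Remaining disjuncts: P2
Count = 3 - 2 = 1

1


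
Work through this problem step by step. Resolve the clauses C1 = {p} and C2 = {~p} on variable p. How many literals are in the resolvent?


Remove p from C1 and ~p from C2.
C1 remainder: {}
C2 remainder: {}
Union (resolvent): {} (empty clause)
Resolvent has 0 literal(s).

0


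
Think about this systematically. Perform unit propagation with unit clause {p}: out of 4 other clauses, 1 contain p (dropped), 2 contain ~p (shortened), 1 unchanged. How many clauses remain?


Satisfied (removed): 1
Shortened (remain): 2
Unchanged (remain): 1
Remaining = 2 + 1 = 3

3


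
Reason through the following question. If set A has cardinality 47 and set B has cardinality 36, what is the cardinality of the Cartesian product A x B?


The Cartesian product A x B contains all ordered pairs (a, b).
|A x B| = |A| * |B| = 47 * 36 = 1692

1692


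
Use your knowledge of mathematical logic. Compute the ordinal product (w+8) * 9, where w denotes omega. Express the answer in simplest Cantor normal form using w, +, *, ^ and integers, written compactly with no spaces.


Compute (w+8) * 9.
Ordinal * is associative and left-distributive over +, but NOT commutative; for finite n>1, n*w = w but w*n stays w*n.
(w+8) * 9 = (w+8) repeated 9 times. Each intermediate +8 is absorbed by the following w; only the last survives: w*9+8.
Result = w*9+8

w*9+8


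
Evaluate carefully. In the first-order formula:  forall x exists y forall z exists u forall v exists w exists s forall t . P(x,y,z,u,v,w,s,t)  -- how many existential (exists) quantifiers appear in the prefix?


Quantifier prefix: forall x exists y forall z exists u forall v exists w exists s forall t
Mark each quantifier type:
  U E U E U E E U
Universal count = 4, Existential count = 4
Asked for existential (exists) quantifiers: 4

4
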